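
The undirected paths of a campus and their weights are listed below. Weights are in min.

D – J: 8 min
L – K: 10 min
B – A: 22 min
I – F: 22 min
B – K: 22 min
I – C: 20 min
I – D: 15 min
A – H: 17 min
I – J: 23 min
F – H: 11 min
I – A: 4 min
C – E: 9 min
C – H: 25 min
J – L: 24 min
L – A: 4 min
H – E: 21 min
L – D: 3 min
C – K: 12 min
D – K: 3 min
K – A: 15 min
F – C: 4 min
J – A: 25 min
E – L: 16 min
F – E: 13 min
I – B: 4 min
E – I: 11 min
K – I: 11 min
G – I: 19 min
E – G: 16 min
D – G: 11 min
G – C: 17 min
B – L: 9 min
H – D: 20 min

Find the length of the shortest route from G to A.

Shortest distances from G:
G: 0
D: 11  (via G)
K: 14  (via D)
L: 14  (via D)
E: 16  (via G)
C: 17  (via G)
A: 18  (via L)
Shortest route: G–D–L–A = 18 min.

18 min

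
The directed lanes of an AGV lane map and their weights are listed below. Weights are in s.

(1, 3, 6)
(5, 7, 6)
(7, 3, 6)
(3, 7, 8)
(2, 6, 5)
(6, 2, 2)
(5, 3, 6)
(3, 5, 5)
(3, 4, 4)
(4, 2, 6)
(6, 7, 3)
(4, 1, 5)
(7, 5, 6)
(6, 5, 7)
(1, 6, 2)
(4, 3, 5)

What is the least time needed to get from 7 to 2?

16 s

Settle nodes by increasing distance from 7:
7: 0
3: 6  (via 7)
5: 6  (via 7)
4: 10  (via 3)
1: 15  (via 4)
2: 16  (via 4)
Shortest route: 7–3–4–2 = 16 s.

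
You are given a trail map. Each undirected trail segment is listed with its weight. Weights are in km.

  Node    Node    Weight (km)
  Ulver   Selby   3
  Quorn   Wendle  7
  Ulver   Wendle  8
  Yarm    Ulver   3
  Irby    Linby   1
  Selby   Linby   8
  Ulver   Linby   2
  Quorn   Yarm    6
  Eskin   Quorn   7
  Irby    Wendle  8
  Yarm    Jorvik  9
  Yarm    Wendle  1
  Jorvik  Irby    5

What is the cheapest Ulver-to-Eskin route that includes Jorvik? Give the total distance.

30 km

Shortest Ulver→Jorvik: Ulver → Linby → Irby → Jorvik = 8
Shortest Jorvik→Eskin: Jorvik → Yarm → Quorn → Eskin = 22
Total via Jorvik: 8 + 22 = 30 km.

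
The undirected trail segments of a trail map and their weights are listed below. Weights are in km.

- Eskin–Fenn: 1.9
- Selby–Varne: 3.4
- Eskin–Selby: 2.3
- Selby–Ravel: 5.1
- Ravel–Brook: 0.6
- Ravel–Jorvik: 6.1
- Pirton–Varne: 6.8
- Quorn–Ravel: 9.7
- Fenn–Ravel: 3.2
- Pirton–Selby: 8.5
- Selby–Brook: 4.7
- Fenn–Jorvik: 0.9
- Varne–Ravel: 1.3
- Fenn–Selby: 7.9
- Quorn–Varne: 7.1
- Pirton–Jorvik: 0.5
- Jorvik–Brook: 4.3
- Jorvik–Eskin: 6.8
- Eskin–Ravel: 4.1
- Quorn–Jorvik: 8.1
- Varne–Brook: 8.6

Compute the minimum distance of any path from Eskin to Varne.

5.4 km

Compare a few routes:
Eskin–Ravel–Varne: 4.1+1.3 = 5.4
Eskin–Selby–Varne: 2.3+3.4 = 5.7
Cheapest is Eskin–Ravel–Varne at 5.4 km.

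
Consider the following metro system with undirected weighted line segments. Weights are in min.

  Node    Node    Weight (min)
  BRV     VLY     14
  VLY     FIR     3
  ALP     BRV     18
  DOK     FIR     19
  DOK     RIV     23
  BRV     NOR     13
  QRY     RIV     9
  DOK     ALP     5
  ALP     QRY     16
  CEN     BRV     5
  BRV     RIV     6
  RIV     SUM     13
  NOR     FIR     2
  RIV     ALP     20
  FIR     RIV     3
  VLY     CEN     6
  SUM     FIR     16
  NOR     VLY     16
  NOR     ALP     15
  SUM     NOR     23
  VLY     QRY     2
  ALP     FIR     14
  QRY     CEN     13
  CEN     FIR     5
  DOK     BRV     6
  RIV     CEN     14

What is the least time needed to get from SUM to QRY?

21 min

Running Dijkstra from SUM:
SUM: 0
RIV: 13  (via SUM)
FIR: 16  (via SUM)
NOR: 18  (via FIR)
BRV: 19  (via RIV)
VLY: 19  (via FIR)
QRY: 21  (via VLY)
Shortest route: SUM → FIR → VLY → QRY = 21 min.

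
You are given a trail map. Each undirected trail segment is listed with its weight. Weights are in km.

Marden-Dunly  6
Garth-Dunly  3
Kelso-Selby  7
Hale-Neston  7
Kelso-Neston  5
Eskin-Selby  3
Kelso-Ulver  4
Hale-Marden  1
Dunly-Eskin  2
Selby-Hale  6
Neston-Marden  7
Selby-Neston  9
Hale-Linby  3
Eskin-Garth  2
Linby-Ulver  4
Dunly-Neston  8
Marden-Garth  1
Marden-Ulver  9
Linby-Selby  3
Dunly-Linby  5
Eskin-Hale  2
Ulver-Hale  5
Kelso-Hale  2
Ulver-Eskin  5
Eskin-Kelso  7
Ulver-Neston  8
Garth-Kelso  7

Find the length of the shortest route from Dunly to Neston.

Enumerating some paths:
Dunly → Garth → Marden → Neston: 3+1+7 = 11
Dunly → Eskin → Hale → Kelso → Neston: 2+2+2+5 = 11
Dunly → Neston: 8 = 8
Cheapest is Dunly → Neston at 8 km.

8 km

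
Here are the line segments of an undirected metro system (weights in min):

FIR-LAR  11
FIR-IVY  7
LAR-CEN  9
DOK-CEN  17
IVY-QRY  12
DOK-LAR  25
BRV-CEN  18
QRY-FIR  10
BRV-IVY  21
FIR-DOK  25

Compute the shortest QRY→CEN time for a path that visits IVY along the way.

Best QRY to IVY: QRY → IVY costing 12
Shortest IVY→CEN: IVY → FIR → LAR → CEN = 27
Total via IVY: 12 + 27 = 39 min.

39 min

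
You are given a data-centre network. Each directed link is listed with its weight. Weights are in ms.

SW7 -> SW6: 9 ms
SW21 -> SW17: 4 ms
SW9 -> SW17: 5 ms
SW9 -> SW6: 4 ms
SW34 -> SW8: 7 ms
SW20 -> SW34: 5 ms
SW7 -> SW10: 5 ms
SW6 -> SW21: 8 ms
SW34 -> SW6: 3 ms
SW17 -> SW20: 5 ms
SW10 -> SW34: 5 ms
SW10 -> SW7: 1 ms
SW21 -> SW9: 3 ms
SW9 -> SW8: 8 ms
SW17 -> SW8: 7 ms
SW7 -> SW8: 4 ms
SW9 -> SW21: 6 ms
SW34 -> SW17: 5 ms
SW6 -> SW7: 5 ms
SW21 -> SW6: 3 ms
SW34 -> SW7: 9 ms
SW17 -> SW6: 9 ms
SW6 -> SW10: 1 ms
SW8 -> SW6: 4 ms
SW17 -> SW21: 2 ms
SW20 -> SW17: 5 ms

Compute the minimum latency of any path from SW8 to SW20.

Running Dijkstra from SW8:
SW8: 0
SW6: 4  (via SW8)
SW10: 5  (via SW6)
SW7: 6  (via SW10)
SW34: 10  (via SW10)
SW21: 12  (via SW6)
SW9: 15  (via SW21)
SW17: 15  (via SW34)
SW20: 20  (via SW17)
Shortest route: SW8 → SW6 → SW10 → SW34 → SW17 → SW20 = 20 ms.

20 ms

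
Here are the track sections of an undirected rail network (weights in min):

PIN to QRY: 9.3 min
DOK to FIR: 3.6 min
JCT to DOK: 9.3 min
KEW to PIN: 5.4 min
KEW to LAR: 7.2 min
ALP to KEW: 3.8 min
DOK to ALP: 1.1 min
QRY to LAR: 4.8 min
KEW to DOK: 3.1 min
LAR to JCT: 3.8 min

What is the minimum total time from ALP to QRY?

15.8 min

Settle nodes by increasing distance from ALP:
ALP: 0
DOK: 1.1  (via ALP)
KEW: 3.8  (via ALP)
FIR: 4.7  (via DOK)
PIN: 9.2  (via KEW)
JCT: 10.4  (via DOK)
LAR: 11  (via KEW)
QRY: 15.8  (via LAR)
Shortest route: ALP–KEW–LAR–QRY = 15.8 min.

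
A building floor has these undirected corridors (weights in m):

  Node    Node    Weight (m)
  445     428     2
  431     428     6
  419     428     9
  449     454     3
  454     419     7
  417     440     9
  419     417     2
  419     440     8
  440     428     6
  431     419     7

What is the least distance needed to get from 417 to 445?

13 m

Candidate routes:
417–419–428–445: 2+9+2 = 13
417–419–431–428–445: 2+7+6+2 = 17
Cheapest is 417–419–428–445 at 13 m.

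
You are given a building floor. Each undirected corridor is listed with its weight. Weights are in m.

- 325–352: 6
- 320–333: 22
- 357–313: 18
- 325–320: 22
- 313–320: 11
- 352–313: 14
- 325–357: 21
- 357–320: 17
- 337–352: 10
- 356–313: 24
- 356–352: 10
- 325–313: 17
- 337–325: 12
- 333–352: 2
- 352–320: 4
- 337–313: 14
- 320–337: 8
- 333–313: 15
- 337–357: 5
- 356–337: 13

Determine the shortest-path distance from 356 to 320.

14 m

Running Dijkstra from 356:
356: 0
352: 10  (via 356)
333: 12  (via 352)
337: 13  (via 356)
320: 14  (via 352)
Shortest route: 356 → 352 → 320 = 14 m.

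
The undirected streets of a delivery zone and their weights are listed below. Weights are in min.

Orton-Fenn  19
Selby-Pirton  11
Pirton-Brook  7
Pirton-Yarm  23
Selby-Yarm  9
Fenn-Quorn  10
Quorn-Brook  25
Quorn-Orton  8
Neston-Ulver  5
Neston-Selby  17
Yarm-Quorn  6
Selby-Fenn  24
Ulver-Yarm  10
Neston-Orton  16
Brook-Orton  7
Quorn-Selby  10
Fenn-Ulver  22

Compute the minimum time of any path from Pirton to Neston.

28 min

Settle nodes by increasing distance from Pirton:
Pirton: 0
Brook: 7  (via Pirton)
Selby: 11  (via Pirton)
Orton: 14  (via Brook)
Yarm: 20  (via Selby)
Quorn: 21  (via Selby)
Neston: 28  (via Selby)
Shortest route: Pirton → Selby → Neston = 28 min.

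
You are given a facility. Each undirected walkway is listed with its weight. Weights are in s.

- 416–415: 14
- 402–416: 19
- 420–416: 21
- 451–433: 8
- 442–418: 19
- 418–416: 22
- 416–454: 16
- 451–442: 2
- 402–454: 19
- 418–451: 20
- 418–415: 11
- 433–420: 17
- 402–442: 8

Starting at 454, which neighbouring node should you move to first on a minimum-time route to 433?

402

Compare a few routes:
454–402–442–451–433: 19+8+2+8 = 37
454–416–402–442–451–433: 16+19+8+2+8 = 53
The minimum is 37 s via 454–402–442–451–433.
So from 454 the first move is to 402.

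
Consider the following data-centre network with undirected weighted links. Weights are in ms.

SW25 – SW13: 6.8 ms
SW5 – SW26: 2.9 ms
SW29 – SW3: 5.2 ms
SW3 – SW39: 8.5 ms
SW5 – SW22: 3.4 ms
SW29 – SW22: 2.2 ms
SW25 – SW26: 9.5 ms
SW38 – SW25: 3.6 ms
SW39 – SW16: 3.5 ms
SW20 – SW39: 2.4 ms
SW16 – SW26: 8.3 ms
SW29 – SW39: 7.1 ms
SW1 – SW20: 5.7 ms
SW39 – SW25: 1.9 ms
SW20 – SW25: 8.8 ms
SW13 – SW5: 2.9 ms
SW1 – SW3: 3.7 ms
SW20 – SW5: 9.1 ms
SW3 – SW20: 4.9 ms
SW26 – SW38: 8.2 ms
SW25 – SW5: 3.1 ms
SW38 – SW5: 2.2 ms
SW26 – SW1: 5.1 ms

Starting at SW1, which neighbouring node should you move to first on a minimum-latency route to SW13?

Compare a few routes:
SW1 → SW20 → SW39 → SW25 → SW5 → SW13: 5.7+2.4+1.9+3.1+2.9 = 16
SW1 → SW26 → SW5 → SW13: 5.1+2.9+2.9 = 10.9
Cheapest is SW1 → SW26 → SW5 → SW13 at 10.9 ms.
So from SW1 the first move is to SW26.

SW26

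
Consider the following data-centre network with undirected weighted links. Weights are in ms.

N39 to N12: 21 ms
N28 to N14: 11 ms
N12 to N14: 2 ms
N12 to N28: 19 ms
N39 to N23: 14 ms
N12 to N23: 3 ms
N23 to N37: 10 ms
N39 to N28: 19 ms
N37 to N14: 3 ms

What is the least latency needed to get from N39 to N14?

Settle nodes by increasing distance from N39:
N39: 0
N23: 14  (via N39)
N12: 17  (via N23)
N28: 19  (via N39)
N14: 19  (via N12)
Shortest route: N39 → N23 → N12 → N14 = 19 ms.

19 ms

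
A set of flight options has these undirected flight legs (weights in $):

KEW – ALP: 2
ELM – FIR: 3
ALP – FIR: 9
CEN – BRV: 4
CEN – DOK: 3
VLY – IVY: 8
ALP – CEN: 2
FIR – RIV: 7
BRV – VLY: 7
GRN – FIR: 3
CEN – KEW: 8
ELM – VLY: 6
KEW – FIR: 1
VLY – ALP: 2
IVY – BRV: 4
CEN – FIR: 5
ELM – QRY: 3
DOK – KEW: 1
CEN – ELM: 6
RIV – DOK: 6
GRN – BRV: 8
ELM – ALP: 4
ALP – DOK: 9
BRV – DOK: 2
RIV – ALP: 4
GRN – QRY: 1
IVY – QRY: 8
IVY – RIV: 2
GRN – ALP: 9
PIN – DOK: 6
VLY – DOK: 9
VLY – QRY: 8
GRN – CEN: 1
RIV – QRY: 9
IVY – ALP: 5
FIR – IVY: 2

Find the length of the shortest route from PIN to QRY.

$11

Compare a few routes:
PIN → DOK → KEW → ALP → CEN → GRN → QRY: 6+1+2+2+1+1 = 13
PIN → DOK → KEW → FIR → GRN → QRY: 6+1+1+3+1 = 12
PIN → DOK → CEN → GRN → QRY: 6+3+1+1 = 11
The minimum is $11 via PIN → DOK → CEN → GRN → QRY.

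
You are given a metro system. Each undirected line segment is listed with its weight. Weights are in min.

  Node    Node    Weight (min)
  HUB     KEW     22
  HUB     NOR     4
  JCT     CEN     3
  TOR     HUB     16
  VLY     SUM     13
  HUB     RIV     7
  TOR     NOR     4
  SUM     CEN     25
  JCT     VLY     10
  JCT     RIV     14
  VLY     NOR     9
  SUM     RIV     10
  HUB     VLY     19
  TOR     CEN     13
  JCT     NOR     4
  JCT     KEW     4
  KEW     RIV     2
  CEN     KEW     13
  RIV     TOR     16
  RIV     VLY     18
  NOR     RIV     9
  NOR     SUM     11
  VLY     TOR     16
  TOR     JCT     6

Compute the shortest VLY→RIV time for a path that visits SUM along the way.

Shortest VLY→SUM: VLY–SUM = 13
Best SUM to RIV: SUM–RIV costing 10
Total via SUM: 13 + 10 = 23 min.

23 min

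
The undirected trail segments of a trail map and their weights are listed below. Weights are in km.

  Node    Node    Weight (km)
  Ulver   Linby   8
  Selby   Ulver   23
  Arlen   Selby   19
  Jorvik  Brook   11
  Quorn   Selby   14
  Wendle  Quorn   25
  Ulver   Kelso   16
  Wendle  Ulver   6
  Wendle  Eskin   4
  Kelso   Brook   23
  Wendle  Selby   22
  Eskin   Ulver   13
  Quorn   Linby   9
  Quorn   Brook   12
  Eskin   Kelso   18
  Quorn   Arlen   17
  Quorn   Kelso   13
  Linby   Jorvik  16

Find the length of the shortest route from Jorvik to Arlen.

Settle nodes by increasing distance from Jorvik:
Jorvik: 0
Brook: 11  (via Jorvik)
Linby: 16  (via Jorvik)
Quorn: 23  (via Brook)
Ulver: 24  (via Linby)
Wendle: 30  (via Ulver)
Eskin: 34  (via Wendle)
Kelso: 34  (via Brook)
Selby: 37  (via Quorn)
Arlen: 40  (via Quorn)
Shortest route: Jorvik–Brook–Quorn–Arlen = 40 km.

40 km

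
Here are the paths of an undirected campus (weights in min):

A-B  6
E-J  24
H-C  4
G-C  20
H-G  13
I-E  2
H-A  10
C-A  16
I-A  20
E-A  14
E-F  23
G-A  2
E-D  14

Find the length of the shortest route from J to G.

Compare a few routes:
J → E → A → G: 24+14+2 = 40
J → E → I → A → G: 24+2+20+2 = 48
J → E → A → H → G: 24+14+10+13 = 61
Cheapest is J → E → A → G at 40 min.

40 min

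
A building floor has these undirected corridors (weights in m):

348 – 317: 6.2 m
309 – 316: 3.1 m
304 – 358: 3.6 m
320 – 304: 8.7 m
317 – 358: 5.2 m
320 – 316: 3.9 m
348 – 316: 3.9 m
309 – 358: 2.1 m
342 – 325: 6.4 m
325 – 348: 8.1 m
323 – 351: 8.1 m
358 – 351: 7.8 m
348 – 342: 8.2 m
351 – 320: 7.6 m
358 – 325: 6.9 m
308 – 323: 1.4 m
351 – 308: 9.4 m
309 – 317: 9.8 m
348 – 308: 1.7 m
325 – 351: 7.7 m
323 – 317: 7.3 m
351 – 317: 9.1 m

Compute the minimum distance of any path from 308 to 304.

14.4 m

Running Dijkstra from 308:
308: 0
323: 1.4  (via 308)
348: 1.7  (via 308)
316: 5.6  (via 348)
317: 7.9  (via 348)
309: 8.7  (via 316)
351: 9.4  (via 308)
320: 9.5  (via 316)
325: 9.8  (via 348)
342: 9.9  (via 348)
358: 10.8  (via 309)
304: 14.4  (via 358)
Shortest route: 308 → 348 → 316 → 309 → 358 → 304 = 14.4 m.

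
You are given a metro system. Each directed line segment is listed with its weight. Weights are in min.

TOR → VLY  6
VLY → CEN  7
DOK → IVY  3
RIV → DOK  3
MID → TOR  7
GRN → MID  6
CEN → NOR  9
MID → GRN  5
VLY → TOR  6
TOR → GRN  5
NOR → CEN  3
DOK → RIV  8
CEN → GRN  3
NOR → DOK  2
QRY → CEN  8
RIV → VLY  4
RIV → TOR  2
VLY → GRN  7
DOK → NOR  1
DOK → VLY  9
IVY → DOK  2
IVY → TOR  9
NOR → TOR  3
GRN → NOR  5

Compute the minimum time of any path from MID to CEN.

Settle nodes by increasing distance from MID:
MID: 0
GRN: 5  (via MID)
TOR: 7  (via MID)
NOR: 10  (via GRN)
DOK: 12  (via NOR)
VLY: 13  (via TOR)
CEN: 13  (via NOR)
Shortest route: MID → GRN → NOR → CEN = 13 min.

13 min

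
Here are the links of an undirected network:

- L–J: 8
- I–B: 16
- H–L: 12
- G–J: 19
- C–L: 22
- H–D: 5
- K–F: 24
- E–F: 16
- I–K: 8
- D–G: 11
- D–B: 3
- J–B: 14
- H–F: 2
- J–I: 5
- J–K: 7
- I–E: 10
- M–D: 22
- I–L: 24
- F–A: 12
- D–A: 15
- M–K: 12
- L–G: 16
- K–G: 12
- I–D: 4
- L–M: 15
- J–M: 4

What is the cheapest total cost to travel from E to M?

19

Settle nodes by increasing distance from E:
E: 0
I: 10  (via E)
D: 14  (via I)
J: 15  (via I)
F: 16  (via E)
B: 17  (via D)
H: 18  (via F)
K: 18  (via I)
M: 19  (via J)
Shortest route: E–I–J–M = 19.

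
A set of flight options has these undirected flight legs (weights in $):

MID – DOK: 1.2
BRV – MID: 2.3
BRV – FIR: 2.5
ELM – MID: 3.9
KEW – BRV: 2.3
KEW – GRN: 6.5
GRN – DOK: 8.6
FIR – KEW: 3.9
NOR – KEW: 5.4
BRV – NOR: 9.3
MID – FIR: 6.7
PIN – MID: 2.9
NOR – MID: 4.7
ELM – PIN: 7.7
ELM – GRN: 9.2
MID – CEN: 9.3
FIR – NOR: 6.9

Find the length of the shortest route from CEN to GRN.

Running Dijkstra from CEN:
CEN: 0
MID: 9.3  (via CEN)
DOK: 10.5  (via MID)
BRV: 11.6  (via MID)
PIN: 12.2  (via MID)
ELM: 13.2  (via MID)
KEW: 13.9  (via BRV)
NOR: 14  (via MID)
FIR: 14.1  (via BRV)
GRN: 19.1  (via DOK)
Shortest route: CEN–MID–DOK–GRN = $19.1.

$19.1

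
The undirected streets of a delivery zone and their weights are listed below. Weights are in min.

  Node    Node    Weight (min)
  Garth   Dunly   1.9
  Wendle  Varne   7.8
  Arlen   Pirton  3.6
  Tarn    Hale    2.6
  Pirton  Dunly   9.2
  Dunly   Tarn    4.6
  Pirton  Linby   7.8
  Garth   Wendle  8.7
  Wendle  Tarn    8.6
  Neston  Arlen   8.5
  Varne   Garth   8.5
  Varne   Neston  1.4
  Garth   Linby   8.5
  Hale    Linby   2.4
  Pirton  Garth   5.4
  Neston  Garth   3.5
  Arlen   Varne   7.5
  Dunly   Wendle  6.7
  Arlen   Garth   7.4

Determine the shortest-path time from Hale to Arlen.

Compare a few routes:
Hale → Tarn → Dunly → Garth → Arlen: 2.6+4.6+1.9+7.4 = 16.5
Hale → Linby → Pirton → Arlen: 2.4+7.8+3.6 = 13.8
Hale → Tarn → Dunly → Garth → Pirton → Arlen: 2.6+4.6+1.9+5.4+3.6 = 18.1
Hale → Linby → Garth → Arlen: 2.4+8.5+7.4 = 18.3
Cheapest is Hale → Linby → Pirton → Arlen at 13.8 min.

13.8 min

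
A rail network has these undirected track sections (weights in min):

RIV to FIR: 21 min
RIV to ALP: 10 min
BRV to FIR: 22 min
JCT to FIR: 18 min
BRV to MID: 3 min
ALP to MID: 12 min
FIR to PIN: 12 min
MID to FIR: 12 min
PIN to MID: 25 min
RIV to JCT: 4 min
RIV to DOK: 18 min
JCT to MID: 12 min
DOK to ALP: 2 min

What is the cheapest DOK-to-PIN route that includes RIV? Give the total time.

45 min

Best DOK to RIV: DOK–ALP–RIV costing 12
Shortest RIV→PIN: RIV–FIR–PIN = 33
Total via RIV: 12 + 33 = 45 min.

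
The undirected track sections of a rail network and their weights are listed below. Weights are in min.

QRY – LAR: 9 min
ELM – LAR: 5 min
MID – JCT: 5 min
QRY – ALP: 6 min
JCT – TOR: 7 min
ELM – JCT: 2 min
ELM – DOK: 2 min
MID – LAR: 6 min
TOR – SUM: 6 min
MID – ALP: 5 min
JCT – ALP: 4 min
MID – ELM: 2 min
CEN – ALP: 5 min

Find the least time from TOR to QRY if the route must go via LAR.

23 min

Best TOR to LAR: TOR–JCT–ELM–LAR costing 14
Best LAR to QRY: LAR–QRY costing 9
Total via LAR: 14 + 9 = 23 min.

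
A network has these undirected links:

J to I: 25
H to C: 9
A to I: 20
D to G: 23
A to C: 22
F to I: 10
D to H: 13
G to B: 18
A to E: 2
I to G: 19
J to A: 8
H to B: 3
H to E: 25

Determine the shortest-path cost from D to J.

Shortest distances from D:
D: 0
H: 13  (via D)
B: 16  (via H)
C: 22  (via H)
G: 23  (via D)
E: 38  (via H)
A: 40  (via E)
I: 42  (via G)
J: 48  (via A)
Shortest route: D → H → E → A → J = 48.

48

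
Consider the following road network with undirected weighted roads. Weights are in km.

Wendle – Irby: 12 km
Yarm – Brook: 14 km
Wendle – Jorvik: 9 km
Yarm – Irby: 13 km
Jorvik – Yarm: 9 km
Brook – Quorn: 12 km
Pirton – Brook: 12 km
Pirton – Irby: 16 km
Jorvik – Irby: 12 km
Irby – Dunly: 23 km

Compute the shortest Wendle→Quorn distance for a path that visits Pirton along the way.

Shortest Wendle→Pirton: Wendle–Irby–Pirton = 28
Best Pirton to Quorn: Pirton–Brook–Quorn costing 24
Total via Pirton: 28 + 24 = 52 km.

52 km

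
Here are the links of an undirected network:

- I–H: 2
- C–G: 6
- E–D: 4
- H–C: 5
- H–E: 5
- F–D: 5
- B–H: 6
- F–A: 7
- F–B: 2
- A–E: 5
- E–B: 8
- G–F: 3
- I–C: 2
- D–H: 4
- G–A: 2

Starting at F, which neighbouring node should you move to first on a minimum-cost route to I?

B

Compare a few routes:
F → D → H → I: 5+4+2 = 11
F → B → H → I: 2+6+2 = 10
The minimum is 10 via F → B → H → I.
So from F the first move is to B.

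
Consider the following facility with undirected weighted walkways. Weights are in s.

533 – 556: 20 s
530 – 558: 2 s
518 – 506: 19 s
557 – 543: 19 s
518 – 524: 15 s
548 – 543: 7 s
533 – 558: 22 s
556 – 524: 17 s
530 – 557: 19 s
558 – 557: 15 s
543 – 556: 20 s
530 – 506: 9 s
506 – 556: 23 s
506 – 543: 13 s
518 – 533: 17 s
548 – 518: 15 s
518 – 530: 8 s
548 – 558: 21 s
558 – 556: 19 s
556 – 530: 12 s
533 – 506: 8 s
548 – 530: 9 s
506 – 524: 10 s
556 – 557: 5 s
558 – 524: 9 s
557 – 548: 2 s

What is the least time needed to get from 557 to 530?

11 s

Settle nodes by increasing distance from 557:
557: 0
548: 2  (via 557)
556: 5  (via 557)
543: 9  (via 548)
530: 11  (via 548)
Shortest route: 557 → 548 → 530 = 11 s.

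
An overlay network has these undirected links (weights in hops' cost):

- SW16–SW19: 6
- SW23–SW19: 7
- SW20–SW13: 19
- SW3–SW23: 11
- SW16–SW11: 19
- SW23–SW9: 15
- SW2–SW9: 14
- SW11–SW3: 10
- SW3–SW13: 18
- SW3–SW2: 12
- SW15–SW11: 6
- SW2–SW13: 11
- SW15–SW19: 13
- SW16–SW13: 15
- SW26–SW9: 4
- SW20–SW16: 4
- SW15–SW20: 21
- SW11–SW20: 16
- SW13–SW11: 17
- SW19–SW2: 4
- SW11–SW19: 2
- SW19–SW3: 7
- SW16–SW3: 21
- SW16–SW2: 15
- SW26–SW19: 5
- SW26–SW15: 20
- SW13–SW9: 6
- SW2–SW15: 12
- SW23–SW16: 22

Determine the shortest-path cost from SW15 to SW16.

14 hops' cost

Compare a few routes:
SW15 → SW11 → SW19 → SW16: 6+2+6 = 14
SW15 → SW19 → SW16: 13+6 = 19
The minimum is 14 hops' cost via SW15 → SW11 → SW19 → SW16.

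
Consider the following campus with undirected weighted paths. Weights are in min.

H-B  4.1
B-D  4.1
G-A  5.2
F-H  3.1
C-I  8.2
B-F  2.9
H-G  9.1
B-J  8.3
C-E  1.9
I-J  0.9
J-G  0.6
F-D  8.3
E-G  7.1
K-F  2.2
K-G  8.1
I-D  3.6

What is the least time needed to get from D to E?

Shortest distances from D:
D: 0
I: 3.6  (via D)
B: 4.1  (via D)
J: 4.5  (via I)
G: 5.1  (via J)
F: 7  (via B)
H: 8.2  (via B)
K: 9.2  (via F)
A: 10.3  (via G)
C: 11.8  (via I)
E: 12.2  (via G)
Shortest route: D–I–J–G–E = 12.2 min.

12.2 min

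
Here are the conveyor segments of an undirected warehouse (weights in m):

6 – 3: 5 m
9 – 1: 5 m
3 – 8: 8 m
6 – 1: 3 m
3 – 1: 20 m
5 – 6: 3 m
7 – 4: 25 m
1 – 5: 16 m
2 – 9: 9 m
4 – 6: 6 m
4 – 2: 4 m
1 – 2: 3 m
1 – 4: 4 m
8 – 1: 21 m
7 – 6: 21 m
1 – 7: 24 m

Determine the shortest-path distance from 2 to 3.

11 m

Candidate routes:
2–1–4–6–3: 3+4+6+5 = 18
2–1–6–3: 3+3+5 = 11
2–4–6–3: 4+6+5 = 15
2–4–1–6–3: 4+4+3+5 = 16
The minimum is 11 m via 2–1–6–3.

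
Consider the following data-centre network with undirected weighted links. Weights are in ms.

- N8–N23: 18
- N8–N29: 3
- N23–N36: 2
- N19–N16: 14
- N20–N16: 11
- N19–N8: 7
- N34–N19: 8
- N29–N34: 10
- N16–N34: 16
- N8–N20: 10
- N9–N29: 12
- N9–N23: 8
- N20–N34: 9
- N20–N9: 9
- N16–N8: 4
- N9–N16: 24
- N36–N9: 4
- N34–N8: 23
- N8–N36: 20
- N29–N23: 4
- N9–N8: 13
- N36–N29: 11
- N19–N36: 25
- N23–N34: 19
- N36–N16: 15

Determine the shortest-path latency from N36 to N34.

16 ms

Settle nodes by increasing distance from N36:
N36: 0
N23: 2  (via N36)
N9: 4  (via N36)
N29: 6  (via N23)
N8: 9  (via N29)
N16: 13  (via N8)
N20: 13  (via N9)
N19: 16  (via N8)
N34: 16  (via N29)
Shortest route: N36–N23–N29–N34 = 16 ms.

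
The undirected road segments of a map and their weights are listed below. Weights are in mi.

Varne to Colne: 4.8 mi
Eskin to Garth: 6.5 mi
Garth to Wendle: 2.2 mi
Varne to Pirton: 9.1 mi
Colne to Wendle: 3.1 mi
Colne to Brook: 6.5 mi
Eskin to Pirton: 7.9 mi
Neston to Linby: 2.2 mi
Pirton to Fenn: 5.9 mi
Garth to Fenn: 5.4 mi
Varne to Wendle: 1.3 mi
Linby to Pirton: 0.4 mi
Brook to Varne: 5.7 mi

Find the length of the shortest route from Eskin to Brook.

15.7 mi

Running Dijkstra from Eskin:
Eskin: 0
Garth: 6.5  (via Eskin)
Pirton: 7.9  (via Eskin)
Linby: 8.3  (via Pirton)
Wendle: 8.7  (via Garth)
Varne: 10  (via Wendle)
Neston: 10.5  (via Linby)
Colne: 11.8  (via Wendle)
Fenn: 11.9  (via Garth)
Brook: 15.7  (via Varne)
Shortest route: Eskin → Garth → Wendle → Varne → Brook = 15.7 mi.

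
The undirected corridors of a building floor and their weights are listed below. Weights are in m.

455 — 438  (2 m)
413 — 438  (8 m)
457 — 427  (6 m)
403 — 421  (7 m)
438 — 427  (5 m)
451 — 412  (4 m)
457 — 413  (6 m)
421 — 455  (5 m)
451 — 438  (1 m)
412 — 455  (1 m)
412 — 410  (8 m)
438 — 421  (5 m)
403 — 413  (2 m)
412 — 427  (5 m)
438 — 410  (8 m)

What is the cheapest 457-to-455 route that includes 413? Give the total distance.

16 m

Shortest 457→413: 457 → 413 = 6
Best 413 to 455: 413 → 438 → 455 costing 10
Total via 413: 6 + 10 = 16 m.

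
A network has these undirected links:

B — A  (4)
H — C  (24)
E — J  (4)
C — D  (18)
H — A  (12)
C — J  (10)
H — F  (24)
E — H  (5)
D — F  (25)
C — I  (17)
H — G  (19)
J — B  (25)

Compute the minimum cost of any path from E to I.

31

Candidate routes:
E → H → C → I: 5+24+17 = 46
E → J → C → I: 4+10+17 = 31
E → H → A → B → J → C → I: 5+12+4+25+10+17 = 73
The minimum is 31 via E → J → C → I.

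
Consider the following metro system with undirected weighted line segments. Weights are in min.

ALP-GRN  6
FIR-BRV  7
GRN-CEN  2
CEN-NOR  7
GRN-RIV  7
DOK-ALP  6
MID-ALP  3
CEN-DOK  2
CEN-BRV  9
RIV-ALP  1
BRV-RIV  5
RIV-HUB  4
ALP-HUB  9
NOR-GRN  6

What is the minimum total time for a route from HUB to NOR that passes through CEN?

Best HUB to CEN: HUB → RIV → ALP → DOK → CEN costing 13
Best CEN to NOR: CEN → NOR costing 7
Total via CEN: 13 + 7 = 20 min.

20 min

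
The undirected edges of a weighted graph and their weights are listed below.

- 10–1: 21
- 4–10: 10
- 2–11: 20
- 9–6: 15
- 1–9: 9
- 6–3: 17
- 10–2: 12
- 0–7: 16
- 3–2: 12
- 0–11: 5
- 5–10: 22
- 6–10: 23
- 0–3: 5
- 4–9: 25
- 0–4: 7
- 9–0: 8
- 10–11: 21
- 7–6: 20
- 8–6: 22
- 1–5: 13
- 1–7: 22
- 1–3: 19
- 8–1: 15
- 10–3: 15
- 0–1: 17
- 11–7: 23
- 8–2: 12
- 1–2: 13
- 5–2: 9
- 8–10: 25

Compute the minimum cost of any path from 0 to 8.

29

Candidate routes:
0–1–8: 17+15 = 32
0–3–2–8: 5+12+12 = 29
Cheapest is 0–3–2–8 at 29.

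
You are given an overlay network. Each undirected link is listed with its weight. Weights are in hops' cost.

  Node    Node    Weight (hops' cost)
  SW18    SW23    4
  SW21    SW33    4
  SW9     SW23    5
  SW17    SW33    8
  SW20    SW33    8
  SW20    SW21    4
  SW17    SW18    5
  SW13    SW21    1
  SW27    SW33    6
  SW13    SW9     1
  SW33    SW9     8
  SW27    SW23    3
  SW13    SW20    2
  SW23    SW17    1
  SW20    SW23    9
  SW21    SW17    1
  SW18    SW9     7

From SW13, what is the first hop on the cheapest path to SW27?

SW21

Candidate routes:
SW13 → SW20 → SW21 → SW17 → SW23 → SW27: 2+4+1+1+3 = 11
SW13 → SW9 → SW23 → SW27: 1+5+3 = 9
SW13 → SW21 → SW33 → SW27: 1+4+6 = 11
SW13 → SW21 → SW17 → SW23 → SW27: 1+1+1+3 = 6
Cheapest is SW13 → SW21 → SW17 → SW23 → SW27 at 6 hops' cost.
So from SW13 the first move is to SW21.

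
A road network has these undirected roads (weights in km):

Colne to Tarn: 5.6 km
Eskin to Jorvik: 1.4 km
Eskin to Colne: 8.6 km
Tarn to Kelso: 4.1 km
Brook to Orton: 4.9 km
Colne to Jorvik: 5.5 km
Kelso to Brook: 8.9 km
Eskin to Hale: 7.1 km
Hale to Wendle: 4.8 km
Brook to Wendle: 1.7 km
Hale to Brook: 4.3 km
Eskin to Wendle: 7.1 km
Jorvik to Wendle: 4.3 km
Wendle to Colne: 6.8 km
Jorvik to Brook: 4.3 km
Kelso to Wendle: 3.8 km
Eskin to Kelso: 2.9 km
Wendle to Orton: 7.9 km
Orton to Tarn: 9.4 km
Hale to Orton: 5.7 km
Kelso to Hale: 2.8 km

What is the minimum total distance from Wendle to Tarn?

Enumerating some paths:
Wendle → Hale → Kelso → Tarn: 4.8+2.8+4.1 = 11.7
Wendle → Colne → Tarn: 6.8+5.6 = 12.4
Wendle → Kelso → Tarn: 3.8+4.1 = 7.9
Cheapest is Wendle → Kelso → Tarn at 7.9 km.

7.9 km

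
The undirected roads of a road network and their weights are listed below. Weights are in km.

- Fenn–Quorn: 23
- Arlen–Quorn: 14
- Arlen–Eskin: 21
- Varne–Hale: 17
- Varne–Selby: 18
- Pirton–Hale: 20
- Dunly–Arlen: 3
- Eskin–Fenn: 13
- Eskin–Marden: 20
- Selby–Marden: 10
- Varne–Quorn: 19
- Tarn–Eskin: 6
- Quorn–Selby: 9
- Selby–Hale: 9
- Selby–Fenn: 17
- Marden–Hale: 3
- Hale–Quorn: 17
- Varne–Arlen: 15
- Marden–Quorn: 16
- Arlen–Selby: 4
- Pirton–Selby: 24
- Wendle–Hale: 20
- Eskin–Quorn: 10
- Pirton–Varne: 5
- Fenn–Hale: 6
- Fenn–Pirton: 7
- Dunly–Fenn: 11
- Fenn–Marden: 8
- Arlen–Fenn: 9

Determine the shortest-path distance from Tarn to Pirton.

Candidate routes:
Tarn - Eskin - Quorn - Varne - Pirton: 6+10+19+5 = 40
Tarn - Eskin - Fenn - Pirton: 6+13+7 = 26
The minimum is 26 km via Tarn - Eskin - Fenn - Pirton.

26 km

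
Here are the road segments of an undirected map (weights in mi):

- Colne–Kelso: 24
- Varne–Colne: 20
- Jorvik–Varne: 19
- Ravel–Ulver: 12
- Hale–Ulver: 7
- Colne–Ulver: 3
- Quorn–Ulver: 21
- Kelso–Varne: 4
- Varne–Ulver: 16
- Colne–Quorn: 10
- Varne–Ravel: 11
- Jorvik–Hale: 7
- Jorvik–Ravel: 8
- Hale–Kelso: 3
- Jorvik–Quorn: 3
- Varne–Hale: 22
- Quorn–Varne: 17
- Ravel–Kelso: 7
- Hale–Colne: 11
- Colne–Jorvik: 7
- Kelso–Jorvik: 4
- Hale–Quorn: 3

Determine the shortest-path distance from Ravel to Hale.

10 mi

Enumerating some paths:
Ravel–Kelso–Hale: 7+3 = 10
Ravel–Jorvik–Quorn–Hale: 8+3+3 = 14
The minimum is 10 mi via Ravel–Kelso–Hale.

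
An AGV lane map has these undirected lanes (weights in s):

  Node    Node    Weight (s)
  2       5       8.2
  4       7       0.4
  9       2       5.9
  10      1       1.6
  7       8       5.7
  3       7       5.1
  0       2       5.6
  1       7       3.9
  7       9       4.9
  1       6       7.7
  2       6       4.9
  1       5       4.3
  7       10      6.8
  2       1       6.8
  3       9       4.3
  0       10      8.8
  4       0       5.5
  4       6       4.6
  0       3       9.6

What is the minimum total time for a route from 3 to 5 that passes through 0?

Best 3 to 0: 3–0 costing 9.6
Shortest 0→5: 0–2–5 = 13.8
Total via 0: 9.6 + 13.8 = 23.4 s.

23.4 s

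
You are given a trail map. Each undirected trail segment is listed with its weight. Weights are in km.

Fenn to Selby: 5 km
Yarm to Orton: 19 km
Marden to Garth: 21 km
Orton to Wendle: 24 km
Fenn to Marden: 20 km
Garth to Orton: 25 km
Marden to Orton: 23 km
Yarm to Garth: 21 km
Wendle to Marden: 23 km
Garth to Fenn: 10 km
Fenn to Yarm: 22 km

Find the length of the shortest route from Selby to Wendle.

48 km

Shortest distances from Selby:
Selby: 0
Fenn: 5  (via Selby)
Garth: 15  (via Fenn)
Marden: 25  (via Fenn)
Yarm: 27  (via Fenn)
Orton: 40  (via Garth)
Wendle: 48  (via Marden)
Shortest route: Selby → Fenn → Marden → Wendle = 48 km.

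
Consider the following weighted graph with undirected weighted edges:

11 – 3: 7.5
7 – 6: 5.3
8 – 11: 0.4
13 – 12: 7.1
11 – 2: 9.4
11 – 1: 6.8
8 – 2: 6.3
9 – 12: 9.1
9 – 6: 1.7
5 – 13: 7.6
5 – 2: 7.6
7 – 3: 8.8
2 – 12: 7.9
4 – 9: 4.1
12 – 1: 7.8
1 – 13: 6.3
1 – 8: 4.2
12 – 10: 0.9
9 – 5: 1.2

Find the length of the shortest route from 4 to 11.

Enumerating some paths:
4–9–5–2–11: 4.1+1.2+7.6+9.4 = 22.3
4–9–5–13–1–8–11: 4.1+1.2+7.6+6.3+4.2+0.4 = 23.8
4–9–5–2–8–11: 4.1+1.2+7.6+6.3+0.4 = 19.6
The minimum is 19.6 via 4–9–5–2–8–11.

19.6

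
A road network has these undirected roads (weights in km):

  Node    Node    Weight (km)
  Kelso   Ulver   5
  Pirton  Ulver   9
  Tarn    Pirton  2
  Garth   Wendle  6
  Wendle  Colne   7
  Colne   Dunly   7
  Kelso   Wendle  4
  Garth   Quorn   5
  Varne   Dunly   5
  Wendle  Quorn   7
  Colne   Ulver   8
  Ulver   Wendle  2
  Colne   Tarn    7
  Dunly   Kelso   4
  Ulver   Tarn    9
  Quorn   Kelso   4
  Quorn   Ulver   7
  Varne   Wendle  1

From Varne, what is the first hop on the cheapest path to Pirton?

Compare a few routes:
Varne–Wendle–Ulver–Tarn–Pirton: 1+2+9+2 = 14
Varne–Wendle–Ulver–Pirton: 1+2+9 = 12
Varne–Wendle–Colne–Tarn–Pirton: 1+7+7+2 = 17
Cheapest is Varne–Wendle–Ulver–Pirton at 12 km.
So from Varne the first move is to Wendle.

Wendle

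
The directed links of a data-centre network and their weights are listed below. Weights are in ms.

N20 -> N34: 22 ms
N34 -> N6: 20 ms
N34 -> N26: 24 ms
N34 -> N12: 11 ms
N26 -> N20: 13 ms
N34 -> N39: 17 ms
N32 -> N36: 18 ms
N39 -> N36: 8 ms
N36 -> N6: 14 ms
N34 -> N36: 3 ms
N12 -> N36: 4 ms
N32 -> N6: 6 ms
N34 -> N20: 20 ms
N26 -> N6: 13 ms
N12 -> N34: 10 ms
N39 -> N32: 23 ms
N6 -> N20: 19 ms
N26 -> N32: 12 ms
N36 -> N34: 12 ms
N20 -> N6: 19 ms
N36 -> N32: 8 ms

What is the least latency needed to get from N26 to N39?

52 ms

Running Dijkstra from N26:
N26: 0
N32: 12  (via N26)
N6: 13  (via N26)
N20: 13  (via N26)
N36: 30  (via N32)
N34: 35  (via N20)
N12: 46  (via N34)
N39: 52  (via N34)
Shortest route: N26–N20–N34–N39 = 52 ms.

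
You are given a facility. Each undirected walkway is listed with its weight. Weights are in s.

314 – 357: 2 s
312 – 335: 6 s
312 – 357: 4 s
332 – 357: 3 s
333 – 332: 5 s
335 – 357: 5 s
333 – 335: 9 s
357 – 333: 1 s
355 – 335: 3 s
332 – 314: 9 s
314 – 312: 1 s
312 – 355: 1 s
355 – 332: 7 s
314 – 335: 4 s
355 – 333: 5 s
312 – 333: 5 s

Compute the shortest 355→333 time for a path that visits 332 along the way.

Shortest 355→332: 355 → 332 = 7
Best 332 to 333: 332 → 357 → 333 costing 4
Total via 332: 7 + 4 = 11 s.

11 s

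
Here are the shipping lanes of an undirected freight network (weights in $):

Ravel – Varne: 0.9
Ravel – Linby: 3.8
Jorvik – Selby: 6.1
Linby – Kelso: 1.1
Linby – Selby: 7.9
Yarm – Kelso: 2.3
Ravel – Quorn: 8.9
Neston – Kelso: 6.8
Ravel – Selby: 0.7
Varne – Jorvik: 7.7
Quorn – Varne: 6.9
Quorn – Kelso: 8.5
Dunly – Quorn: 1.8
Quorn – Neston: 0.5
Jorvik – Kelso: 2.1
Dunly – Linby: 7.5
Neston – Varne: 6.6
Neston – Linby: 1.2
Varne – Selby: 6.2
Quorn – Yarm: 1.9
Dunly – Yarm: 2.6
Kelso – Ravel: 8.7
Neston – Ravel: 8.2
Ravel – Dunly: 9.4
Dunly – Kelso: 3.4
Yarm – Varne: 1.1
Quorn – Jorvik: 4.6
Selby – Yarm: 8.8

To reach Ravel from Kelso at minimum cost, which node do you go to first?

Yarm

Candidate routes:
Kelso → Yarm → Varne → Ravel: 2.3+1.1+0.9 = 4.3
Kelso → Linby → Ravel: 1.1+3.8 = 4.9
Cheapest is Kelso → Yarm → Varne → Ravel at $4.3.
So from Kelso the first move is to Yarm.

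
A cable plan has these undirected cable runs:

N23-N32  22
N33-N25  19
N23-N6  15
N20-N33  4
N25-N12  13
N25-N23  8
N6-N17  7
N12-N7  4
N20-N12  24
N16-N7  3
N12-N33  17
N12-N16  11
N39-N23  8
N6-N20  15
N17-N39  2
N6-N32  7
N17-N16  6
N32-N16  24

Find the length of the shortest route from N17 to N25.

Candidate routes:
N17 → N16 → N7 → N12 → N25: 6+3+4+13 = 26
N17 → N6 → N23 → N25: 7+15+8 = 30
N17 → N39 → N23 → N25: 2+8+8 = 18
N17 → N16 → N12 → N25: 6+11+13 = 30
Cheapest is N17 → N39 → N23 → N25 at 18.

18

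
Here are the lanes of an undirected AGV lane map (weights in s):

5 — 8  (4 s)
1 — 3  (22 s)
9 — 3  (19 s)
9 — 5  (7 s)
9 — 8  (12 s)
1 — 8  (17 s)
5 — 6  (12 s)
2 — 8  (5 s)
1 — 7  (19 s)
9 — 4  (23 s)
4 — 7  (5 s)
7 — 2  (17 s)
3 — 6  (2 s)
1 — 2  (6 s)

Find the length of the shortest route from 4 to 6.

42 s

Shortest distances from 4:
4: 0
7: 5  (via 4)
2: 22  (via 7)
9: 23  (via 4)
1: 24  (via 7)
8: 27  (via 2)
5: 30  (via 9)
3: 42  (via 9)
6: 42  (via 5)
Shortest route: 4–9–5–6 = 42 s.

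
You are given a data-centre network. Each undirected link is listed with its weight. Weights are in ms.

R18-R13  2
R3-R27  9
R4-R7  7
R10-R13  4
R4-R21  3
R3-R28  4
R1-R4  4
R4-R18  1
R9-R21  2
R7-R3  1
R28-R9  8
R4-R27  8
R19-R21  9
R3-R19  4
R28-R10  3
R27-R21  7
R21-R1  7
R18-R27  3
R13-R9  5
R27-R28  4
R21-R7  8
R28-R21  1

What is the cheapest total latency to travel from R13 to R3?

Running Dijkstra from R13:
R13: 0
R18: 2  (via R13)
R4: 3  (via R18)
R10: 4  (via R13)
R27: 5  (via R18)
R9: 5  (via R13)
R21: 6  (via R4)
R28: 7  (via R10)
R1: 7  (via R4)
R7: 10  (via R4)
R3: 11  (via R28)
Shortest route: R13–R10–R28–R3 = 11 ms.

11 ms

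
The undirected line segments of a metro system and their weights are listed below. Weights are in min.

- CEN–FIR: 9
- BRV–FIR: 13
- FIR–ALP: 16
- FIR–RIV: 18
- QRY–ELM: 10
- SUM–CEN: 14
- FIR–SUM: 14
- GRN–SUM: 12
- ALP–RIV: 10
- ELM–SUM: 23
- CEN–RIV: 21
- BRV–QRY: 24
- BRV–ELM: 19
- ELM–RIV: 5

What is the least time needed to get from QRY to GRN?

Running Dijkstra from QRY:
QRY: 0
ELM: 10  (via QRY)
RIV: 15  (via ELM)
BRV: 24  (via QRY)
ALP: 25  (via RIV)
SUM: 33  (via ELM)
FIR: 33  (via RIV)
CEN: 36  (via RIV)
GRN: 45  (via SUM)
Shortest route: QRY–ELM–SUM–GRN = 45 min.

45 min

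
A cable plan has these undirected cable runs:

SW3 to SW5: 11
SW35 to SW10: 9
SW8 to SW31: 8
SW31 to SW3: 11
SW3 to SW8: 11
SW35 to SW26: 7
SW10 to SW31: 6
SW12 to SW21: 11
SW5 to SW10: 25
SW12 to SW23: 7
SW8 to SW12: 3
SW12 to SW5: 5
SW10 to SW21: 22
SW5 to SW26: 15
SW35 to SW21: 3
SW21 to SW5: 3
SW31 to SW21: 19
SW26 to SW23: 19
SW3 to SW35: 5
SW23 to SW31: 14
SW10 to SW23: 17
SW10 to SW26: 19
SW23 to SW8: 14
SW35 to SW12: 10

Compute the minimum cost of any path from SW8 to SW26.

20

Running Dijkstra from SW8:
SW8: 0
SW12: 3  (via SW8)
SW31: 8  (via SW8)
SW5: 8  (via SW12)
SW23: 10  (via SW12)
SW21: 11  (via SW5)
SW3: 11  (via SW8)
SW35: 13  (via SW12)
SW10: 14  (via SW31)
SW26: 20  (via SW35)
Shortest route: SW8–SW12–SW35–SW26 = 20.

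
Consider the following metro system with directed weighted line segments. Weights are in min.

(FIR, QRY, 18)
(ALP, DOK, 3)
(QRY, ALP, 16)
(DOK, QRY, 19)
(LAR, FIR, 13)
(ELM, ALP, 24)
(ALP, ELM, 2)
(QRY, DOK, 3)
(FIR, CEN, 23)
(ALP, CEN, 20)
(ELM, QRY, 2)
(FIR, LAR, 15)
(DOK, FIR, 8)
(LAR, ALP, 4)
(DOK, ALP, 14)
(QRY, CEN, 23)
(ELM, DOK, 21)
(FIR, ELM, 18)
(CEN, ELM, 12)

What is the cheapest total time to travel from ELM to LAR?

28 min

Shortest distances from ELM:
ELM: 0
QRY: 2  (via ELM)
DOK: 5  (via QRY)
FIR: 13  (via DOK)
ALP: 18  (via QRY)
CEN: 25  (via QRY)
LAR: 28  (via FIR)
Shortest route: ELM → QRY → DOK → FIR → LAR = 28 min.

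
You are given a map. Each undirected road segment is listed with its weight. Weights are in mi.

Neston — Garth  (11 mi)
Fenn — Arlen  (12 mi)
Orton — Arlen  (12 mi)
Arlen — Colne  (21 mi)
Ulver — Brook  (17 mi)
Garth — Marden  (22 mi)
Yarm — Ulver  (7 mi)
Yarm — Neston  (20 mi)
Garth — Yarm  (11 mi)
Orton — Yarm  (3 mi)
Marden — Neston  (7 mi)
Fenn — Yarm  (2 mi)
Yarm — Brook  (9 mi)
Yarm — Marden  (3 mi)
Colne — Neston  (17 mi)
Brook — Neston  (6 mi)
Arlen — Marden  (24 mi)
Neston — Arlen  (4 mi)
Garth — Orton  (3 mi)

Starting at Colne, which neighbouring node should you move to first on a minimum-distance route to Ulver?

Neston

Compare a few routes:
Colne–Neston–Brook–Yarm–Ulver: 17+6+9+7 = 39
Colne–Neston–Marden–Yarm–Ulver: 17+7+3+7 = 34
The minimum is 34 mi via Colne–Neston–Marden–Yarm–Ulver.
So from Colne the first move is to Neston.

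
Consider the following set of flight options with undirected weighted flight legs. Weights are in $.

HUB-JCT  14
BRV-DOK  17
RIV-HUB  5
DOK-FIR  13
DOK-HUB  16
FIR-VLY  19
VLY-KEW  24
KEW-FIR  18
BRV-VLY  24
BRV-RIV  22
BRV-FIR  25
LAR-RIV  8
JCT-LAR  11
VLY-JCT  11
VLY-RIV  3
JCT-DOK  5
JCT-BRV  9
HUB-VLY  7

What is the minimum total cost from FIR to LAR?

$29

Candidate routes:
FIR - DOK - JCT - LAR: 13+5+11 = 29
FIR - VLY - RIV - LAR: 19+3+8 = 30
The minimum is $29 via FIR - DOK - JCT - LAR.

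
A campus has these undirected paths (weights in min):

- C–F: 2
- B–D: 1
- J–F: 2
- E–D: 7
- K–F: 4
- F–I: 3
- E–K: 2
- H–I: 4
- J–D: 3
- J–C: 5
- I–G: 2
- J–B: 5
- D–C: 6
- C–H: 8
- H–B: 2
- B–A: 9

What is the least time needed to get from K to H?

Enumerating some paths:
K–F–I–H: 4+3+4 = 11
K–E–D–B–H: 2+7+1+2 = 12
Cheapest is K–F–I–H at 11 min.

11 min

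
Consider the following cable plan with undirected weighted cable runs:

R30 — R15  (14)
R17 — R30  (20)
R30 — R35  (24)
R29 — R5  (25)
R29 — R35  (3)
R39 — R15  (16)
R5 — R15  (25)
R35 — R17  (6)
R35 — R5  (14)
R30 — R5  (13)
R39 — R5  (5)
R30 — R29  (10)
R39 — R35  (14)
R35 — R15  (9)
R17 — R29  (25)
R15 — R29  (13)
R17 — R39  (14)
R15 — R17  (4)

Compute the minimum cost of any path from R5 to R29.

17

Candidate routes:
R5 → R29: 25 = 25
R5 → R35 → R29: 14+3 = 17
R5 → R30 → R29: 13+10 = 23
R5 → R39 → R35 → R29: 5+14+3 = 22
Cheapest is R5 → R35 → R29 at 17.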